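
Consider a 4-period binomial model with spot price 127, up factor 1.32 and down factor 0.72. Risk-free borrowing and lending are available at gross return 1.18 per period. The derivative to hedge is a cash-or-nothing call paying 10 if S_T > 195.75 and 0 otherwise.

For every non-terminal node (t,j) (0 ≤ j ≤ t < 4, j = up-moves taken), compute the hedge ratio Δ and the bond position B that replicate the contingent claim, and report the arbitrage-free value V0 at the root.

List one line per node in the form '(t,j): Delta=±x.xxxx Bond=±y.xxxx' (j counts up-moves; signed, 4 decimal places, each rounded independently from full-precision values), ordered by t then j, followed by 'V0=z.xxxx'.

(0,0): Delta=0.0329 Bond=-0.2223
(1,0): Delta=0.0769 Bond=-4.2929
(1,1): Delta=0.0255 Bond=0.9643
(2,0): Delta=0.0000 Bond=0.0000
(2,1): Delta=0.0897 Bond=-6.6073
(2,2): Delta=0.0149 Bond=3.4952
(3,0): Delta=0.0000 Bond=0.0000
(3,1): Delta=0.0000 Bond=0.0000
(3,2): Delta=0.1046 Bond=-10.1695
(3,3): Delta=0.0000 Bond=8.4746
V0=3.9513

The replicating-portfolio and risk-neutral prices coincide; use p* = (1.18−0.72)/(1.32−0.72) = 0.7667 for the latter.
Terminal values V(4,·): V(4,0)=0.0000, V(4,1)=0.0000, V(4,2)=0.0000, V(4,3)=10.0000, V(4,4)=10.0000
Node (3,0) S=47.4025: V=(p*·0.0000+(1−p*)·0.0000)/1.18=0.0000; Δ=(0.0000−0.0000)/(62.5713−34.1298)=0.0000; B=V−Δ·S=0.0000
Node (3,1) S=86.9046: V=(p*·0.0000+(1−p*)·0.0000)/1.18=0.0000; Δ=(0.0000−0.0000)/(114.7140−62.5713)=0.0000; B=V−Δ·S=0.0000
Node (3,2) S=159.3251: V=(p*·10.0000+(1−p*)·0.0000)/1.18=6.4972; Δ=(10.0000−0.0000)/(210.3091−114.7140)=0.1046; B=V−Δ·S=-10.1695
Node (3,3) S=292.0959: V=(p*·10.0000+(1−p*)·10.0000)/1.18=8.4746; Δ=(10.0000−10.0000)/(385.5666−210.3091)=0.0000; B=V−Δ·S=8.4746
Node (2,0) S=65.8368: V=(p*·0.0000+(1−p*)·0.0000)/1.18=0.0000; Δ=(0.0000−0.0000)/(86.9046−47.4025)=0.0000; B=V−Δ·S=0.0000
Node (2,1) S=120.7008: V=(p*·6.4972+(1−p*)·0.0000)/1.18=4.2213; Δ=(6.4972−0.0000)/(159.3251−86.9046)=0.0897; B=V−Δ·S=-6.6073
Node (2,2) S=221.2848: V=(p*·8.4746+(1−p*)·6.4972)/1.18=6.7908; Δ=(8.4746−6.4972)/(292.0959−159.3251)=0.0149; B=V−Δ·S=3.4952
Node (1,0) S=91.4400: V=(p*·4.2213+(1−p*)·0.0000)/1.18=2.7427; Δ=(4.2213−0.0000)/(120.7008−65.8368)=0.0769; B=V−Δ·S=-4.2929
Node (1,1) S=167.6400: V=(p*·6.7908+(1−p*)·4.2213)/1.18=5.2468; Δ=(6.7908−4.2213)/(221.2848−120.7008)=0.0255; B=V−Δ·S=0.9643
Node (0,0) S=127.0000: V=(p*·5.2468+(1−p*)·2.7427)/1.18=3.9513; Δ=(5.2468−2.7427)/(167.6400−91.4400)=0.0329; B=V−Δ·S=-0.2223
Root portfolio cost Δ·127+B reproduces V0=3.9513.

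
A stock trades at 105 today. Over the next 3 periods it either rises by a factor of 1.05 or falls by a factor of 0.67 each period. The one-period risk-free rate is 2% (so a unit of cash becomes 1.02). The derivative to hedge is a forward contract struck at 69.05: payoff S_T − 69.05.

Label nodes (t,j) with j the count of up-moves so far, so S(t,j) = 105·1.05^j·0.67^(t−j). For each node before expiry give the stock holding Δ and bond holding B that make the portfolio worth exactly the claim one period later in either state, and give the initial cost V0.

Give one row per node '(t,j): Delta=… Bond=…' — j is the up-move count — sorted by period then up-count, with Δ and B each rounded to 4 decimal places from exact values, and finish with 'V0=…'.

(0,0): Delta=1.0000 Bond=-65.0674
(1,0): Delta=1.0000 Bond=-66.3687
(1,1): Delta=1.0000 Bond=-66.3687
(2,0): Delta=1.0000 Bond=-67.6961
(2,1): Delta=1.0000 Bond=-67.6961
(2,2): Delta=1.0000 Bond=-67.6961
V0=39.9326

Since d<R<u, set p* = (R−d)/(u−d) = 0.9211; price each node as the discounted p*-expectation of its children.
Terminal values V(3,·): V(3,0)=-37.4699, V(3,1)=-19.5588, V(3,2)=8.5109, V(3,3)=52.5006
  t=2,j=0: stock 47.1345 → up 49.4912 (V=-19.5588), down 31.5801 (V=-37.4699). Price -20.5616; hedge Δ=1.0000, bond B=-67.6961.
  t=2,j=1: stock 73.8675 → up 77.5609 (V=8.5109), down 49.4912 (V=-19.5588). Price 6.1714; hedge Δ=1.0000, bond B=-67.6961.
  t=2,j=2: stock 115.7625 → up 121.5506 (V=52.5006), down 77.5609 (V=8.5109). Price 48.0664; hedge Δ=1.0000, bond B=-67.6961.
  t=1,j=0: stock 70.3500 → up 73.8675 (V=6.1714), down 47.1345 (V=-20.5616). Price 3.9813; hedge Δ=1.0000, bond B=-66.3687.
  t=1,j=1: stock 110.2500 → up 115.7625 (V=48.0664), down 73.8675 (V=6.1714). Price 43.8813; hedge Δ=1.0000, bond B=-66.3687.
  t=0,j=0: stock 105.0000 → up 110.2500 (V=43.8813), down 70.3500 (V=3.9813). Price 39.9326; hedge Δ=1.0000, bond B=-65.0674.
Self-financing check: at every node Δ·S+B equals the discounted successor values.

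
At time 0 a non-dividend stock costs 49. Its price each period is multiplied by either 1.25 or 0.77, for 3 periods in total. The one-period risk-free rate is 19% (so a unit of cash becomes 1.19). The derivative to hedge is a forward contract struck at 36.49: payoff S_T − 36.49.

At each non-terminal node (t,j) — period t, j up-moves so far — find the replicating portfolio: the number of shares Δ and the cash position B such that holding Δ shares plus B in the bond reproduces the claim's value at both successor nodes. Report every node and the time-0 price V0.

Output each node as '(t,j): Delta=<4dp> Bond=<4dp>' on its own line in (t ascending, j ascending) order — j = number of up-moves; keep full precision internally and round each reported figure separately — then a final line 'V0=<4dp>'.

Risk-neutral probability p* = (R−d)/(u−d) = (1.19−0.77)/(1.25−0.77) = 0.8750.
Payoff layer (t=3): V(3,0)=-14.1199, V(3,1)=-0.1749, V(3,2)=22.4631, V(3,3)=59.2131
  t=2,j=0: stock 29.0521 → up 36.3151 (V=-0.1749), down 22.3701 (V=-14.1199). Price -1.6118; hedge Δ=1.0000, bond B=-30.6639.
  t=2,j=1: stock 47.1625 → up 58.9531 (V=22.4631), down 36.3151 (V=-0.1749). Price 16.4986; hedge Δ=1.0000, bond B=-30.6639.
  t=2,j=2: stock 76.5625 → up 95.7031 (V=59.2131), down 58.9531 (V=22.4631). Price 45.8986; hedge Δ=1.0000, bond B=-30.6639.
  t=1,j=0: stock 37.7300 → up 47.1625 (V=16.4986), down 29.0521 (V=-1.6118). Price 11.9620; hedge Δ=1.0000, bond B=-25.7680.
  t=1,j=1: stock 61.2500 → up 76.5625 (V=45.8986), down 47.1625 (V=16.4986). Price 35.4820; hedge Δ=1.0000, bond B=-25.7680.
  t=0,j=0: stock 49.0000 → up 61.2500 (V=35.4820), down 37.7300 (V=11.9620). Price 27.3463; hedge Δ=1.0000, bond B=-21.6537.
Check: Δ(0,0)·S0 + B(0,0) = 27.3463 = V0.

(0,0): Delta=1.0000 Bond=-21.6537
(1,0): Delta=1.0000 Bond=-25.7680
(1,1): Delta=1.0000 Bond=-25.7680
(2,0): Delta=1.0000 Bond=-30.6639
(2,1): Delta=1.0000 Bond=-30.6639
(2,2): Delta=1.0000 Bond=-30.6639
V0=27.3463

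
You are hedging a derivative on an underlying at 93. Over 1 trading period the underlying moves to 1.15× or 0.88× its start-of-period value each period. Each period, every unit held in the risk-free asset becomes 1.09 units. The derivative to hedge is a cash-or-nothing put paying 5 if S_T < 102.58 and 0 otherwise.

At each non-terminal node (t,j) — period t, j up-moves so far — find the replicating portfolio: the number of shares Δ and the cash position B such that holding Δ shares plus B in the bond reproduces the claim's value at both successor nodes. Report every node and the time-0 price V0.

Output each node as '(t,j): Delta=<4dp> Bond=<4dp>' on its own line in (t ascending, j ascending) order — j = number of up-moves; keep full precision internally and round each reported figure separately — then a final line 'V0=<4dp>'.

(0,0): Delta=-0.1991 Bond=19.5379
V0=1.0194

The replicating-portfolio and risk-neutral prices coincide; use p* = (1.09−0.88)/(1.15−0.88) = 0.7778 for the latter.
Payoff layer (t=1): V(1,0)=5.0000, V(1,1)=0.0000
(0,0): S=93.0000. Δ = (V_up−V_dn)/(S_up−S_dn) = (0.0000−5.0000)/(106.9500−81.8400) = -0.1991. V = [p*·0.0000 + (1−p*)·5.0000]/1.09 = 1.0194. B = V − Δ·S = 19.5379.
Check: Δ(0,0)·S0 + B(0,0) = 1.0194 = V0.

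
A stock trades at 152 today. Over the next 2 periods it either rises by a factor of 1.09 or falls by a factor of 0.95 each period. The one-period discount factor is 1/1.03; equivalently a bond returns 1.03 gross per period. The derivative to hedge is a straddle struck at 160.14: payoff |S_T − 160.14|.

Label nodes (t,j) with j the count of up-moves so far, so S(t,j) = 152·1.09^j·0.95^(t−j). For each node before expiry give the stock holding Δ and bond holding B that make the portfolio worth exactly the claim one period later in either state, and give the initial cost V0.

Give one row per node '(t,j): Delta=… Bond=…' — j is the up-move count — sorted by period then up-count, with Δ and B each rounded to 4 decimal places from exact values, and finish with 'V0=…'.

No-arbitrage ⇒ martingale measure with p* = (R−d)/(u−d) = 0.5714.
Terminal values V(2,·): V(2,0)=22.9600, V(2,1)=2.7440, V(2,2)=20.4512
(1,0): S=144.4000. Δ = (V_up−V_dn)/(S_up−S_dn) = (2.7440−22.9600)/(157.3960−137.1800) = -1.0000. V = [p*·2.7440 + (1−p*)·22.9600]/1.03 = 11.0757. B = V − Δ·S = 155.4757.
(1,1): S=165.6800. Δ = (V_up−V_dn)/(S_up−S_dn) = (20.4512−2.7440)/(180.5912−157.3960) = 0.7634. V = [p*·20.4512 + (1−p*)·2.7440]/1.03 = 12.4878. B = V − Δ·S = -113.9922.
(0,0): S=152.0000. Δ = (V_up−V_dn)/(S_up−S_dn) = (12.4878−11.0757)/(165.6800−144.4000) = 0.0664. V = [p*·12.4878 + (1−p*)·11.0757]/1.03 = 11.5365. B = V − Δ·S = 1.4505.
Root portfolio cost Δ·152+B reproduces V0=11.5365.

(0,0): Delta=0.0664 Bond=1.4505
(1,0): Delta=-1.0000 Bond=155.4757
(1,1): Delta=0.7634 Bond=-113.9922
V0=11.5365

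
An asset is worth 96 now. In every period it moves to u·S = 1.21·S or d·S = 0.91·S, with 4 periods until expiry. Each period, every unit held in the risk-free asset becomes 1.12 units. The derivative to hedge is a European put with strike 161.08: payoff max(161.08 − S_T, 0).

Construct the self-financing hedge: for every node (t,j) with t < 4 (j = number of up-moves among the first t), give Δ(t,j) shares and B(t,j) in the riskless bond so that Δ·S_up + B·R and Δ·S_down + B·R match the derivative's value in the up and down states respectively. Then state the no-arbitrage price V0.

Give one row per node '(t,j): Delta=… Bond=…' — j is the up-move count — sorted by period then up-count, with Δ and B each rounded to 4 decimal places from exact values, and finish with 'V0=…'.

(0,0): Delta=-0.6210 Bond=72.8100
(1,0): Delta=-1.0000 Bond=114.6536
(1,1): Delta=-0.4989 Bond=67.3587
(2,0): Delta=-1.0000 Bond=128.4120
(2,1): Delta=-1.0000 Bond=128.4120
(2,2): Delta=-0.3374 Bond=52.7403
(3,0): Delta=-1.0000 Bond=143.8214
(3,1): Delta=-1.0000 Bond=143.8214
(3,2): Delta=-1.0000 Bond=143.8214
(3,3): Delta=-0.1238 Bond=22.7467
V0=13.1906

Since d<R<u, set p* = (R−d)/(u−d) = 0.7000; price each node as the discounted p*-expectation of its children.
At expiry t=4: V(4,0)=95.2480, V(4,1)=73.5452, V(4,2)=44.6876, V(4,3)=6.3164, V(4,4)=0.0000
  t=3,j=0: stock 72.3428 → up 87.5348 (V=73.5452), down 65.8320 (V=95.2480). Price 71.4786; hedge Δ=-1.0000, bond B=143.8214.
  t=3,j=1: stock 96.1921 → up 116.3924 (V=44.6876), down 87.5348 (V=73.5452). Price 47.6293; hedge Δ=-1.0000, bond B=143.8214.
  t=3,j=2: stock 127.9038 → up 154.7636 (V=6.3164), down 116.3924 (V=44.6876). Price 15.9177; hedge Δ=-1.0000, bond B=143.8214.
  t=3,j=3: stock 170.0699 → up 205.7845 (V=0.0000), down 154.7636 (V=6.3164). Price 1.6919; hedge Δ=-0.1238, bond B=22.7467.
  t=2,j=0: stock 79.4976 → up 96.1921 (V=47.6293), down 72.3428 (V=71.4786). Price 48.9144; hedge Δ=-1.0000, bond B=128.4120.
  t=2,j=1: stock 105.7056 → up 127.9038 (V=15.9177), down 96.1921 (V=47.6293). Price 22.7064; hedge Δ=-1.0000, bond B=128.4120.
  t=2,j=2: stock 140.5536 → up 170.0699 (V=1.6919), down 127.9038 (V=15.9177). Price 5.3211; hedge Δ=-0.3374, bond B=52.7403.
  t=1,j=0: stock 87.3600 → up 105.7056 (V=22.7064), down 79.4976 (V=48.9144). Price 27.2936; hedge Δ=-1.0000, bond B=114.6536.
  t=1,j=1: stock 116.1600 → up 140.5536 (V=5.3211), down 105.7056 (V=22.7064). Price 9.4078; hedge Δ=-0.4989, bond B=67.3587.
  t=0,j=0: stock 96.0000 → up 116.1600 (V=9.4078), down 87.3600 (V=27.2936). Price 13.1906; hedge Δ=-0.6210, bond B=72.8100.
Check: Δ(0,0)·S0 + B(0,0) = 13.1906 = V0.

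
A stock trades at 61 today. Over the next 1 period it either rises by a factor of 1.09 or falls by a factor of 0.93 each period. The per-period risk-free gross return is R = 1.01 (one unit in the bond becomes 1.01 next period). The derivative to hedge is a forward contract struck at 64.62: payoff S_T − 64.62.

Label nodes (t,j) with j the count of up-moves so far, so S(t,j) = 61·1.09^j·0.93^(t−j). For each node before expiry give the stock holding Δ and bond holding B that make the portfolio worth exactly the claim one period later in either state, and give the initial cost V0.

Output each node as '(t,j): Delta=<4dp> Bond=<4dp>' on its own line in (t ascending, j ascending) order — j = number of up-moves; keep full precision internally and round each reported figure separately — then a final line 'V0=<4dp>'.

Under the risk-neutral measure, an up-move has probability p* = (R−d)/(u−d) = 0.5000 and values discount at R = 1.01.
Terminal values V(1,·): V(1,0)=-7.8900, V(1,1)=1.8700
(0,0): S=61.0000. Δ = (V_up−V_dn)/(S_up−S_dn) = (1.8700−-7.8900)/(66.4900−56.7300) = 1.0000. V = [p*·1.8700 + (1−p*)·-7.8900]/1.01 = -2.9802. B = V − Δ·S = -63.9802.
The time-0 hedge costs -2.9802, which is the no-arbitrage price.

(0,0): Delta=1.0000 Bond=-63.9802
V0=-2.9802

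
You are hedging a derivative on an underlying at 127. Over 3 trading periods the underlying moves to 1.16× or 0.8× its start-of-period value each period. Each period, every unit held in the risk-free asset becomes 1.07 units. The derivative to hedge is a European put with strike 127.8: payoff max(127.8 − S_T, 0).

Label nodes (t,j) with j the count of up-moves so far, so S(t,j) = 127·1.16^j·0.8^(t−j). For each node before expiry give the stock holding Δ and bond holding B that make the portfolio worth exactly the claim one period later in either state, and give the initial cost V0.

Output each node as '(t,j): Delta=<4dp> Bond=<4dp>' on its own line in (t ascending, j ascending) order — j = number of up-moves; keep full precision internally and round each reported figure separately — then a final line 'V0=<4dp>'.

(0,0): Delta=-0.2750 Bond=39.5782
(1,0): Delta=-0.8292 Bond=98.6506
(1,1): Delta=-0.1477 Bond=23.5814
(2,0): Delta=-1.0000 Bond=119.4393
(2,1): Delta=-0.7899 Bond=100.9284
(2,2): Delta=0.0000 Bond=0.0000
V0=4.6480

Under the risk-neutral measure, an up-move has probability p* = (R−d)/(u−d) = 0.7500 and values discount at R = 1.07.
At expiry t=3: V(3,0)=62.7760, V(3,1)=33.5152, V(3,2)=0.0000, V(3,3)=0.0000
  t=2,j=0: stock 81.2800 → up 94.2848 (V=33.5152), down 65.0240 (V=62.7760). Price 38.1593; hedge Δ=-1.0000, bond B=119.4393.
  t=2,j=1: stock 117.8560 → up 136.7130 (V=0.0000), down 94.2848 (V=33.5152). Price 7.8307; hedge Δ=-0.7899, bond B=100.9284.
  t=2,j=2: stock 170.8912 → up 198.2338 (V=0.0000), down 136.7130 (V=0.0000). Price 0.0000; hedge Δ=0.0000, bond B=0.0000.
  t=1,j=0: stock 101.6000 → up 117.8560 (V=7.8307), down 81.2800 (V=38.1593). Price 14.4045; hedge Δ=-0.8292, bond B=98.6506.
  t=1,j=1: stock 147.3200 → up 170.8912 (V=0.0000), down 117.8560 (V=7.8307). Price 1.8296; hedge Δ=-0.1477, bond B=23.5814.
  t=0,j=0: stock 127.0000 → up 147.3200 (V=1.8296), down 101.6000 (V=14.4045). Price 4.6480; hedge Δ=-0.2750, bond B=39.5782.
Root portfolio cost Δ·127+B reproduces V0=4.6480.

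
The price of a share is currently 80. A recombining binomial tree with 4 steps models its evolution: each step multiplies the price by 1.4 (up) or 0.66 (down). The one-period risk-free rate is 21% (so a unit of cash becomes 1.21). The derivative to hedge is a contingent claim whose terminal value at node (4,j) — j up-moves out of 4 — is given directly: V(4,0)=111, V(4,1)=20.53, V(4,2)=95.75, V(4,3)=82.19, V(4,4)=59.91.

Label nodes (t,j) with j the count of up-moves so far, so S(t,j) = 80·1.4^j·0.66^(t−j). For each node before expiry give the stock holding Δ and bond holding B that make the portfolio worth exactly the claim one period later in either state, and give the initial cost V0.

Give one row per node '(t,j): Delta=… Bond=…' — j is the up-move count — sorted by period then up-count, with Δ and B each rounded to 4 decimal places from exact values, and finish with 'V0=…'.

(0,0): Delta=-0.0514 Bond=39.2767
(1,0): Delta=0.2667 Bond=30.7308
(1,1): Delta=-0.1032 Bond=53.3263
(2,0): Delta=1.0473 Bond=9.9813
(2,1): Delta=0.1395 Bond=46.5817
(2,2): Delta=-0.1427 Bond=70.7234
(3,0): Delta=-5.3156 Bond=158.4210
(3,1): Delta=2.0835 Bond=-38.4778
(3,2): Delta=-0.1771 Bond=89.1273
(3,3): Delta=-0.1372 Bond=84.3482
V0=35.1636

Under the risk-neutral measure, an up-move has probability p* = (R−d)/(u−d) = 0.7432 and values discount at R = 1.21.
Terminal values V(4,·): V(4,0)=111.0000, V(4,1)=20.5300, V(4,2)=95.7500, V(4,3)=82.1900, V(4,4)=59.9100
(3,0): S=22.9997. Δ = (V_up−V_dn)/(S_up−S_dn) = (20.5300−111.0000)/(32.1996−15.1798) = -5.3156. V = [p*·20.5300 + (1−p*)·111.0000]/1.21 = 36.1643. B = V − Δ·S = 158.4210.
(3,1): S=48.7872. Δ = (V_up−V_dn)/(S_up−S_dn) = (95.7500−20.5300)/(68.3021−32.1996) = 2.0835. V = [p*·95.7500 + (1−p*)·20.5300]/1.21 = 63.1709. B = V − Δ·S = -38.4778.
(3,2): S=103.4880. Δ = (V_up−V_dn)/(S_up−S_dn) = (82.1900−95.7500)/(144.8832−68.3021) = -0.1771. V = [p*·82.1900 + (1−p*)·95.7500]/1.21 = 70.8030. B = V − Δ·S = 89.1273.
(3,3): S=219.5200. Δ = (V_up−V_dn)/(S_up−S_dn) = (59.9100−82.1900)/(307.3280−144.8832) = -0.1372. V = [p*·59.9100 + (1−p*)·82.1900]/1.21 = 54.2401. B = V − Δ·S = 84.3482.
(2,0): S=34.8480. Δ = (V_up−V_dn)/(S_up−S_dn) = (63.1709−36.1643)/(48.7872−22.9997) = 1.0473. V = [p*·63.1709 + (1−p*)·36.1643]/1.21 = 46.4767. B = V − Δ·S = 9.9813.
(2,1): S=73.9200. Δ = (V_up−V_dn)/(S_up−S_dn) = (70.8030−63.1709)/(103.4880−48.7872) = 0.1395. V = [p*·70.8030 + (1−p*)·63.1709]/1.21 = 56.8954. B = V − Δ·S = 46.5817.
(2,2): S=156.8000. Δ = (V_up−V_dn)/(S_up−S_dn) = (54.2401−70.8030)/(219.5200−103.4880) = -0.1427. V = [p*·54.2401 + (1−p*)·70.8030]/1.21 = 48.3411. B = V − Δ·S = 70.7234.
(1,0): S=52.8000. Δ = (V_up−V_dn)/(S_up−S_dn) = (56.8954−46.4767)/(73.9200−34.8480) = 0.2667. V = [p*·56.8954 + (1−p*)·46.4767]/1.21 = 44.8102. B = V − Δ·S = 30.7308.
(1,1): S=112.0000. Δ = (V_up−V_dn)/(S_up−S_dn) = (48.3411−56.8954)/(156.8000−73.9200) = -0.1032. V = [p*·48.3411 + (1−p*)·56.8954]/1.21 = 41.7665. B = V − Δ·S = 53.3263.
(0,0): S=80.0000. Δ = (V_up−V_dn)/(S_up−S_dn) = (41.7665−44.8102)/(112.0000−52.8000) = -0.0514. V = [p*·41.7665 + (1−p*)·44.8102]/1.21 = 35.1636. B = V − Δ·S = 39.2767.
Each (Δ,B) replicates both successor values, so the strategy is self-financing and V0 is arbitrage-free.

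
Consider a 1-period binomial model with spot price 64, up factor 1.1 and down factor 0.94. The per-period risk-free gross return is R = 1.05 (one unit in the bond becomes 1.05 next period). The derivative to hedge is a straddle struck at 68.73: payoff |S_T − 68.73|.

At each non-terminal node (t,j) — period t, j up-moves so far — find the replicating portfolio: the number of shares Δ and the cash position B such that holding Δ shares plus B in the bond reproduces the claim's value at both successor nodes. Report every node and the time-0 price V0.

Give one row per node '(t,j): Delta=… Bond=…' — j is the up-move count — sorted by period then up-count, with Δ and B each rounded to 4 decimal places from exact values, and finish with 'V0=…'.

(0,0): Delta=-0.6738 Bond=46.7690
V0=3.6440

Under the risk-neutral measure, an up-move has probability p* = (R−d)/(u−d) = 0.6875 and values discount at R = 1.05.
At expiry t=1: V(1,0)=8.5700, V(1,1)=1.6700
Node (0,0) S=64.0000: V=(p*·1.6700+(1−p*)·8.5700)/1.05=3.6440; Δ=(1.6700−8.5700)/(70.4000−60.1600)=-0.6738; B=V−Δ·S=46.7690
The time-0 hedge costs 3.6440, which is the no-arbitrage price.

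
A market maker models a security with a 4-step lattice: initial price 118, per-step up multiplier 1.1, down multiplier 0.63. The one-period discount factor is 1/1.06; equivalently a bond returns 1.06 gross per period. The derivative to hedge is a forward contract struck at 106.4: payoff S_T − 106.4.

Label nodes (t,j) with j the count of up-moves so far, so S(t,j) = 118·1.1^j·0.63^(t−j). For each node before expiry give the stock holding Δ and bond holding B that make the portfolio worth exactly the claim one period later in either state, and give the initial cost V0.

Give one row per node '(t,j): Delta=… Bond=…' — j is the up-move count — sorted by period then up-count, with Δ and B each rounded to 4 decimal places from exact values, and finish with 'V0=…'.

(0,0): Delta=1.0000 Bond=-84.2788
(1,0): Delta=1.0000 Bond=-89.3355
(1,1): Delta=1.0000 Bond=-89.3355
(2,0): Delta=1.0000 Bond=-94.6956
(2,1): Delta=1.0000 Bond=-94.6956
(2,2): Delta=1.0000 Bond=-94.6956
(3,0): Delta=1.0000 Bond=-100.3774
(3,1): Delta=1.0000 Bond=-100.3774
(3,2): Delta=1.0000 Bond=-100.3774
(3,3): Delta=1.0000 Bond=-100.3774
V0=33.7212

Since d<R<u, set p* = (R−d)/(u−d) = 0.9149; price each node as the discounted p*-expectation of its children.
At expiry t=4: V(4,0)=-87.8115, V(4,1)=-73.9439, V(4,2)=-49.7306, V(4,3)=-7.4535, V(4,4)=66.3638
  t=3,j=0: stock 29.5055 → up 32.4561 (V=-73.9439), down 18.5885 (V=-87.8115). Price -70.8718; hedge Δ=1.0000, bond B=-100.3774.
  t=3,j=1: stock 51.5176 → up 56.6694 (V=-49.7306), down 32.4561 (V=-73.9439). Price -48.8597; hedge Δ=1.0000, bond B=-100.3774.
  t=3,j=2: stock 89.9514 → up 98.9465 (V=-7.4535), down 56.6694 (V=-49.7306). Price -10.4260; hedge Δ=1.0000, bond B=-100.3774.
  t=3,j=3: stock 157.0580 → up 172.7638 (V=66.3638), down 98.9465 (V=-7.4535). Price 56.6806; hedge Δ=1.0000, bond B=-100.3774.
  t=2,j=0: stock 46.8342 → up 51.5176 (V=-48.8597), down 29.5055 (V=-70.8718). Price -47.8614; hedge Δ=1.0000, bond B=-94.6956.
  t=2,j=1: stock 81.7740 → up 89.9514 (V=-10.4260), down 51.5176 (V=-48.8597). Price -12.9216; hedge Δ=1.0000, bond B=-94.6956.
  t=2,j=2: stock 142.7800 → up 157.0580 (V=56.6806), down 89.9514 (V=-10.4260). Price 48.0844; hedge Δ=1.0000, bond B=-94.6956.
  t=1,j=0: stock 74.3400 → up 81.7740 (V=-12.9216), down 46.8342 (V=-47.8614). Price -14.9955; hedge Δ=1.0000, bond B=-89.3355.
  t=1,j=1: stock 129.8000 → up 142.7800 (V=48.0844), down 81.7740 (V=-12.9216). Price 40.4645; hedge Δ=1.0000, bond B=-89.3355.
  t=0,j=0: stock 118.0000 → up 129.8000 (V=40.4645), down 74.3400 (V=-14.9955). Price 33.7212; hedge Δ=1.0000, bond B=-84.2788.
Each (Δ,B) replicates both successor values, so the strategy is self-financing and V0 is arbitrage-free.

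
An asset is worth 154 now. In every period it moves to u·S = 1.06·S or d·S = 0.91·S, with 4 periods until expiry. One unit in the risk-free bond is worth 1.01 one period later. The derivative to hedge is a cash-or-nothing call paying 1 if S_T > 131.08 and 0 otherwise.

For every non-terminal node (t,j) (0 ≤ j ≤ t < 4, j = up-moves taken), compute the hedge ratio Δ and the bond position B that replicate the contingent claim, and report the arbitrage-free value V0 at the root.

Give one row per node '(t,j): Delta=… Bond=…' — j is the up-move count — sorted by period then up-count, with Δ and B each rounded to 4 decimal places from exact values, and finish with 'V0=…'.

Under the risk-neutral measure, an up-move has probability p* = (R−d)/(u−d) = 0.6667 and values discount at R = 1.01.
Payoff layer (t=4): V(4,0)=0.0000, V(4,1)=0.0000, V(4,2)=1.0000, V(4,3)=1.0000, V(4,4)=1.0000
(3,0): S=116.0499. Δ = (V_up−V_dn)/(S_up−S_dn) = (0.0000−0.0000)/(123.0129−105.6054) = 0.0000. V = [p*·0.0000 + (1−p*)·0.0000]/1.01 = 0.0000. B = V − Δ·S = 0.0000.
(3,1): S=135.1790. Δ = (V_up−V_dn)/(S_up−S_dn) = (1.0000−0.0000)/(143.2898−123.0129) = 0.0493. V = [p*·1.0000 + (1−p*)·0.0000]/1.01 = 0.6601. B = V − Δ·S = -6.0066.
(3,2): S=157.4613. Δ = (V_up−V_dn)/(S_up−S_dn) = (1.0000−1.0000)/(166.9090−143.2898) = 0.0000. V = [p*·1.0000 + (1−p*)·1.0000]/1.01 = 0.9901. B = V − Δ·S = 0.9901.
(3,3): S=183.4165. Δ = (V_up−V_dn)/(S_up−S_dn) = (1.0000−1.0000)/(194.4215−166.9090) = 0.0000. V = [p*·1.0000 + (1−p*)·1.0000]/1.01 = 0.9901. B = V − Δ·S = 0.9901.
(2,0): S=127.5274. Δ = (V_up−V_dn)/(S_up−S_dn) = (0.6601−0.0000)/(135.1790−116.0499) = 0.0345. V = [p*·0.6601 + (1−p*)·0.0000]/1.01 = 0.4357. B = V − Δ·S = -3.9648.
(2,1): S=148.5484. Δ = (V_up−V_dn)/(S_up−S_dn) = (0.9901−0.6601)/(157.4613−135.1790) = 0.0148. V = [p*·0.9901 + (1−p*)·0.6601]/1.01 = 0.8714. B = V − Δ·S = -1.3288.
(2,2): S=173.0344. Δ = (V_up−V_dn)/(S_up−S_dn) = (0.9901−0.9901)/(183.4165−157.4613) = 0.0000. V = [p*·0.9901 + (1−p*)·0.9901]/1.01 = 0.9803. B = V − Δ·S = 0.9803.
(1,0): S=140.1400. Δ = (V_up−V_dn)/(S_up−S_dn) = (0.8714−0.4357)/(148.5484−127.5274) = 0.0207. V = [p*·0.8714 + (1−p*)·0.4357]/1.01 = 0.7190. B = V − Δ·S = -2.1856.
(1,1): S=163.2400. Δ = (V_up−V_dn)/(S_up−S_dn) = (0.9803−0.8714)/(173.0344−148.5484) = 0.0044. V = [p*·0.9803 + (1−p*)·0.8714]/1.01 = 0.9346. B = V − Δ·S = 0.2085.
(0,0): S=154.0000. Δ = (V_up−V_dn)/(S_up−S_dn) = (0.9346−0.7190)/(163.2400−140.1400) = 0.0093. V = [p*·0.9346 + (1−p*)·0.7190]/1.01 = 0.8542. B = V − Δ·S = -0.5837.
Self-financing check: at every node Δ·S+B equals the discounted successor values.

(0,0): Delta=0.0093 Bond=-0.5837
(1,0): Delta=0.0207 Bond=-2.1856
(1,1): Delta=0.0044 Bond=0.2085
(2,0): Delta=0.0345 Bond=-3.9648
(2,1): Delta=0.0148 Bond=-1.3288
(2,2): Delta=0.0000 Bond=0.9803
(3,0): Delta=0.0000 Bond=0.0000
(3,1): Delta=0.0493 Bond=-6.0066
(3,2): Delta=0.0000 Bond=0.9901
(3,3): Delta=0.0000 Bond=0.9901
V0=0.8542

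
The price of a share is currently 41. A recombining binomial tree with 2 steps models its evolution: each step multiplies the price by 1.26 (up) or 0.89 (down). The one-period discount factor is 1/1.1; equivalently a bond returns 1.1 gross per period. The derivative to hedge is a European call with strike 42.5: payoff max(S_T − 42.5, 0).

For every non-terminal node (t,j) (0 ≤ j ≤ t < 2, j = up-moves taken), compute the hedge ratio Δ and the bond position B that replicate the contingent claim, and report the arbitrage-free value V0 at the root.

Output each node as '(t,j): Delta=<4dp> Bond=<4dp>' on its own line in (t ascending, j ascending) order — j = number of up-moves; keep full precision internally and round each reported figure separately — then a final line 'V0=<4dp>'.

(0,0): Delta=0.7402 Bond=-22.9246
(1,0): Delta=0.2576 Bond=-7.6041
(1,1): Delta=1.0000 Bond=-38.6364
V0=7.4252

The replicating-portfolio and risk-neutral prices coincide; use p* = (1.1−0.89)/(1.26−0.89) = 0.5676 for the latter.
Payoff layer (t=2): V(2,0)=0.0000, V(2,1)=3.4774, V(2,2)=22.5916
Node (1,0) S=36.4900: V=(p*·3.4774+(1−p*)·0.0000)/1.1=1.7942; Δ=(3.4774−0.0000)/(45.9774−32.4761)=0.2576; B=V−Δ·S=-7.6041
Node (1,1) S=51.6600: V=(p*·22.5916+(1−p*)·3.4774)/1.1=13.0236; Δ=(22.5916−3.4774)/(65.0916−45.9774)=1.0000; B=V−Δ·S=-38.6364
Node (0,0) S=41.0000: V=(p*·13.0236+(1−p*)·1.7942)/1.1=7.4252; Δ=(13.0236−1.7942)/(51.6600−36.4900)=0.7402; B=V−Δ·S=-22.9246
Root portfolio cost Δ·41+B reproduces V0=7.4252.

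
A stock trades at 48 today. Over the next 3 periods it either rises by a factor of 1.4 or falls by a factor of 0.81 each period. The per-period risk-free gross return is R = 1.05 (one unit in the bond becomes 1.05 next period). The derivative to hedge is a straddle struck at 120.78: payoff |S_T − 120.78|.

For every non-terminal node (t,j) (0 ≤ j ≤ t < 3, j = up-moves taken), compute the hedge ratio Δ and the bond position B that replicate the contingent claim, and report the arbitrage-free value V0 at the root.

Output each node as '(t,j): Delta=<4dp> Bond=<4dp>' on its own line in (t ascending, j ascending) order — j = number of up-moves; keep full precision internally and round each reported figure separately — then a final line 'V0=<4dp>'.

(0,0): Delta=-0.8841 Bond=100.0438
(1,0): Delta=-1.0000 Bond=109.5510
(1,1): Delta=-0.7864 Bond=98.4760
(2,0): Delta=-1.0000 Bond=115.0286
(2,1): Delta=-1.0000 Bond=115.0286
(2,2): Delta=-0.6061 Bond=86.4413
V0=57.6056

The replicating-portfolio and risk-neutral prices coincide; use p* = (1.05−0.81)/(1.4−0.81) = 0.4068 for the latter.
Terminal values V(3,·): V(3,0)=95.2708, V(3,1)=76.6901, V(3,2)=44.5752, V(3,3)=10.9320
Node (2,0) S=31.4928: V=(p*·76.6901+(1−p*)·95.2708)/1.05=83.5358; Δ=(76.6901−95.2708)/(44.0899−25.5092)=-1.0000; B=V−Δ·S=115.0286
Node (2,1) S=54.4320: V=(p*·44.5752+(1−p*)·76.6901)/1.05=60.5966; Δ=(44.5752−76.6901)/(76.2048−44.0899)=-1.0000; B=V−Δ·S=115.0286
Node (2,2) S=94.0800: V=(p*·10.9320+(1−p*)·44.5752)/1.05=29.4189; Δ=(10.9320−44.5752)/(131.7120−76.2048)=-0.6061; B=V−Δ·S=86.4413
Node (1,0) S=38.8800: V=(p*·60.5966+(1−p*)·83.5358)/1.05=70.6710; Δ=(60.5966−83.5358)/(54.4320−31.4928)=-1.0000; B=V−Δ·S=109.5510
Node (1,1) S=67.2000: V=(p*·29.4189+(1−p*)·60.5966)/1.05=45.6325; Δ=(29.4189−60.5966)/(94.0800−54.4320)=-0.7864; B=V−Δ·S=98.4760
Node (0,0) S=48.0000: V=(p*·45.6325+(1−p*)·70.6710)/1.05=57.6056; Δ=(45.6325−70.6710)/(67.2000−38.8800)=-0.8841; B=V−Δ·S=100.0438
The time-0 hedge costs 57.6056, which is the no-arbitrage price.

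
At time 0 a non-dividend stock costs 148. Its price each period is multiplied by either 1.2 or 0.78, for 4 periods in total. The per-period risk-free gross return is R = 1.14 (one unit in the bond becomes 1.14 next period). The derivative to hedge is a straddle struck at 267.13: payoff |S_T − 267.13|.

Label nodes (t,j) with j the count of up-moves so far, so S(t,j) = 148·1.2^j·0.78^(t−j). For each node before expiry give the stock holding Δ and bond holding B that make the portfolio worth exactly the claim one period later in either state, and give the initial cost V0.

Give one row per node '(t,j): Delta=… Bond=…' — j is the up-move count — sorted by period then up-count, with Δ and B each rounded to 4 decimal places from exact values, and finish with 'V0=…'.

(0,0): Delta=-0.4562 Bond=103.0953
(1,0): Delta=-1.0000 Bond=180.3051
(1,1): Delta=-0.3973 Bond=107.0658
(2,0): Delta=-1.0000 Bond=205.5479
(2,1): Delta=-1.0000 Bond=205.5479
(2,2): Delta=-0.3320 Bond=108.1396
(3,0): Delta=-1.0000 Bond=234.3246
(3,1): Delta=-1.0000 Bond=234.3246
(3,2): Delta=-1.0000 Bond=234.3246
(3,3): Delta=-0.2596 Bond=104.7716
V0=35.5780

No-arbitrage ⇒ martingale measure with p* = (R−d)/(u−d) = 0.8571.
Payoff layer (t=4): V(4,0)=212.3477, V(4,1)=182.8496, V(4,2)=137.4678, V(4,3)=67.6497, V(4,4)=39.7628
  t=3,j=0: stock 70.2337 → up 84.2804 (V=182.8496), down 54.7823 (V=212.3477). Price 164.0909; hedge Δ=-1.0000, bond B=234.3246.
  t=3,j=1: stock 108.0518 → up 129.6622 (V=137.4678), down 84.2804 (V=182.8496). Price 126.2727; hedge Δ=-1.0000, bond B=234.3246.
  t=3,j=2: stock 166.2336 → up 199.4803 (V=67.6497), down 129.6622 (V=137.4678). Price 68.0910; hedge Δ=-1.0000, bond B=234.3246.
  t=3,j=3: stock 255.7440 → up 306.8928 (V=39.7628), down 199.4803 (V=67.6497). Price 38.3742; hedge Δ=-0.2596, bond B=104.7716.
  t=2,j=0: stock 90.0432 → up 108.0518 (V=126.2727), down 70.2337 (V=164.0909). Price 115.5047; hedge Δ=-1.0000, bond B=205.5479.
  t=2,j=1: stock 138.5280 → up 166.2336 (V=68.0910), down 108.0518 (V=126.2727). Price 67.0199; hedge Δ=-1.0000, bond B=205.5479.
  t=2,j=2: stock 213.1200 → up 255.7440 (V=38.3742), down 166.2336 (V=68.0910). Price 37.3855; hedge Δ=-0.3320, bond B=108.1396.
  t=1,j=0: stock 115.4400 → up 138.5280 (V=67.0199), down 90.0432 (V=115.5047). Price 64.8651; hedge Δ=-1.0000, bond B=180.3051.
  t=1,j=1: stock 177.6000 → up 213.1200 (V=37.3855), down 138.5280 (V=67.0199). Price 36.5079; hedge Δ=-0.3973, bond B=107.0658.
  t=0,j=0: stock 148.0000 → up 177.6000 (V=36.5079), down 115.4400 (V=64.8651). Price 35.5780; hedge Δ=-0.4562, bond B=103.0953.
The time-0 hedge costs 35.5780, which is the no-arbitrage price.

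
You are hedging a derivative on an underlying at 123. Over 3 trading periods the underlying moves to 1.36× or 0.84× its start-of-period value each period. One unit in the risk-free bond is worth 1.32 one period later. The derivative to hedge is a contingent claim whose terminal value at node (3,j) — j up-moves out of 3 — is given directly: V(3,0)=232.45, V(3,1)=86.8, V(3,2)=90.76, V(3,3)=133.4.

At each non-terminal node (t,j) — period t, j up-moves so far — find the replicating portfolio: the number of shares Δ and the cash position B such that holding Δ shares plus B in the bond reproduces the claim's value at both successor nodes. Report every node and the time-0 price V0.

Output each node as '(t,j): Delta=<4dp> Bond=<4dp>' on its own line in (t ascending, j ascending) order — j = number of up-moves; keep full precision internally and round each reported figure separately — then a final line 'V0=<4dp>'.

(0,0): Delta=0.3233 Bond=14.2737
(1,0): Delta=-0.1064 Bond=63.2447
(1,1): Delta=0.3454 Bond=15.1411
(2,0): Delta=-3.2273 Bond=354.3415
(2,1): Delta=0.0542 Bond=60.9114
(2,2): Delta=0.3604 Bond=16.5758
V0=54.0430

The replicating-portfolio and risk-neutral prices coincide; use p* = (1.32−0.84)/(1.36−0.84) = 0.9231 for the latter.
Terminal values V(3,·): V(3,0)=232.4500, V(3,1)=86.8000, V(3,2)=90.7600, V(3,3)=133.4000
  t=2,j=0: stock 86.7888 → up 118.0328 (V=86.8000), down 72.9026 (V=232.4500). Price 74.2453; hedge Δ=-3.2273, bond B=354.3415.
  t=2,j=1: stock 140.5152 → up 191.1007 (V=90.7600), down 118.0328 (V=86.8000). Price 68.5268; hedge Δ=0.0542, bond B=60.9114.
  t=2,j=2: stock 227.5008 → up 309.4011 (V=133.4000), down 191.1007 (V=90.7600). Price 98.5758; hedge Δ=0.3604, bond B=16.5758.
  t=1,j=0: stock 103.3200 → up 140.5152 (V=68.5268), down 86.7888 (V=74.2453). Price 52.2475; hedge Δ=-0.1064, bond B=63.2447.
  t=1,j=1: stock 167.2800 → up 227.5008 (V=98.5758), down 140.5152 (V=68.5268). Price 72.9275; hedge Δ=0.3454, bond B=15.1411.
  t=0,j=0: stock 123.0000 → up 167.2800 (V=72.9275), down 103.3200 (V=52.2475). Price 54.0430; hedge Δ=0.3233, bond B=14.2737.
Root portfolio cost Δ·123+B reproduces V0=54.0430.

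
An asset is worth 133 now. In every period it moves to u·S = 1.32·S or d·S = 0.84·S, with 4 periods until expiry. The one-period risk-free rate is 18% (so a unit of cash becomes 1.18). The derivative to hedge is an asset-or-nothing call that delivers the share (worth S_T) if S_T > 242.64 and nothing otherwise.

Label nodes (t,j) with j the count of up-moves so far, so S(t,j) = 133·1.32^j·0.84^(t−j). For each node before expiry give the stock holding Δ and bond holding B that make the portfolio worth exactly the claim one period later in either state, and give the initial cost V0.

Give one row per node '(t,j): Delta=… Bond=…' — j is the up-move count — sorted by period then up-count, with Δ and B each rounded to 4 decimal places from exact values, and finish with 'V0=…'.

No-arbitrage ⇒ martingale measure with p* = (R−d)/(u−d) = 0.7083.
Payoff layer (t=4): V(4,0)=0.0000, V(4,1)=0.0000, V(4,2)=0.0000, V(4,3)=256.9524, V(4,4)=403.7824
(3,0): S=78.8296. Δ = (V_up−V_dn)/(S_up−S_dn) = (0.0000−0.0000)/(104.0551−66.2169) = 0.0000. V = [p*·0.0000 + (1−p*)·0.0000]/1.18 = 0.0000. B = V − Δ·S = 0.0000.
(3,1): S=123.8751. Δ = (V_up−V_dn)/(S_up−S_dn) = (0.0000−0.0000)/(163.5152−104.0551) = 0.0000. V = [p*·0.0000 + (1−p*)·0.0000]/1.18 = 0.0000. B = V − Δ·S = 0.0000.
(3,2): S=194.6609. Δ = (V_up−V_dn)/(S_up−S_dn) = (256.9524−0.0000)/(256.9524−163.5152) = 2.7500. V = [p*·256.9524 + (1−p*)·0.0000]/1.18 = 154.2440. B = V − Δ·S = -381.0735.
(3,3): S=305.8957. Δ = (V_up−V_dn)/(S_up−S_dn) = (403.7824−256.9524)/(403.7824−256.9524) = 1.0000. V = [p*·403.7824 + (1−p*)·256.9524]/1.18 = 305.8957. B = V − Δ·S = 0.0000.
(2,0): S=93.8448. Δ = (V_up−V_dn)/(S_up−S_dn) = (0.0000−0.0000)/(123.8751−78.8296) = 0.0000. V = [p*·0.0000 + (1−p*)·0.0000]/1.18 = 0.0000. B = V − Δ·S = 0.0000.
(2,1): S=147.4704. Δ = (V_up−V_dn)/(S_up−S_dn) = (154.2440−0.0000)/(194.6609−123.8751) = 2.1790. V = [p*·154.2440 + (1−p*)·0.0000]/1.18 = 92.5900. B = V − Δ·S = -228.7518.
(2,2): S=231.7392. Δ = (V_up−V_dn)/(S_up−S_dn) = (305.8957−154.2440)/(305.8957−194.6609) = 1.3633. V = [p*·305.8957 + (1−p*)·154.2440]/1.18 = 221.7492. B = V − Δ·S = -94.1919.
(1,0): S=111.7200. Δ = (V_up−V_dn)/(S_up−S_dn) = (92.5900−0.0000)/(147.4704−93.8448) = 1.7266. V = [p*·92.5900 + (1−p*)·0.0000]/1.18 = 55.5802. B = V − Δ·S = -137.3157.
(1,1): S=175.5600. Δ = (V_up−V_dn)/(S_up−S_dn) = (221.7492−92.5900)/(231.7392−147.4704) = 1.5327. V = [p*·221.7492 + (1−p*)·92.5900]/1.18 = 155.9981. B = V − Δ·S = -113.0835.
(0,0): S=133.0000. Δ = (V_up−V_dn)/(S_up−S_dn) = (155.9981−55.5802)/(175.5600−111.7200) = 1.5730. V = [p*·155.9981 + (1−p*)·55.5802]/1.18 = 107.3809. B = V − Δ·S = -101.8231.
Root portfolio cost Δ·133+B reproduces V0=107.3809.

(0,0): Delta=1.5730 Bond=-101.8231
(1,0): Delta=1.7266 Bond=-137.3157
(1,1): Delta=1.5327 Bond=-113.0835
(2,0): Delta=0.0000 Bond=0.0000
(2,1): Delta=2.1790 Bond=-228.7518
(2,2): Delta=1.3633 Bond=-94.1919
(3,0): Delta=0.0000 Bond=0.0000
(3,1): Delta=0.0000 Bond=0.0000
(3,2): Delta=2.7500 Bond=-381.0735
(3,3): Delta=1.0000 Bond=0.0000
V0=107.3809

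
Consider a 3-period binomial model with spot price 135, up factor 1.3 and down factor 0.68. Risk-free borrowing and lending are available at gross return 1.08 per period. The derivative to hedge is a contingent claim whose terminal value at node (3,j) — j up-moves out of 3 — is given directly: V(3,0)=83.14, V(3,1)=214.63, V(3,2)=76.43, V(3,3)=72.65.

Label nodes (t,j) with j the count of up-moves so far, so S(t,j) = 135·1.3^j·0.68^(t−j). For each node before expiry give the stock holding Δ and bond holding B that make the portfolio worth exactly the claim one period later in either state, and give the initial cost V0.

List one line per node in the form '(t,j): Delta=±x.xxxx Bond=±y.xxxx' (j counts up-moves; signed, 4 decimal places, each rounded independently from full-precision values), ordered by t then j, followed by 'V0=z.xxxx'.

The replicating-portfolio and risk-neutral prices coincide; use p* = (1.08−0.68)/(1.3−0.68) = 0.6452 for the latter.
At expiry t=3: V(3,0)=83.1400, V(3,1)=214.6300, V(3,2)=76.4300, V(3,3)=72.6500
  t=2,j=0: stock 62.4240 → up 81.1512 (V=214.6300), down 42.4483 (V=83.1400). Price 155.5299; hedge Δ=3.3974, bond B=-56.5508.
  t=2,j=1: stock 119.3400 → up 155.1420 (V=76.4300), down 81.1512 (V=214.6300). Price 116.1747; hedge Δ=-1.8678, bond B=339.0780.
  t=2,j=2: stock 228.1500 → up 296.5950 (V=72.6500), down 155.1420 (V=76.4300). Price 68.5105; hedge Δ=-0.0267, bond B=74.6072.
  t=1,j=0: stock 91.8000 → up 119.3400 (V=116.1747), down 62.4240 (V=155.5299). Price 120.4995; hedge Δ=-0.6915, bond B=183.9755.
  t=1,j=1: stock 175.5000 → up 228.1500 (V=68.5105), down 119.3400 (V=116.1747). Price 79.0959; hedge Δ=-0.4381, bond B=155.9738.
  t=0,j=0: stock 135.0000 → up 175.5000 (V=79.0959), down 91.8000 (V=120.4995). Price 86.8403; hedge Δ=-0.4947, bond B=153.6203.
Each (Δ,B) replicates both successor values, so the strategy is self-financing and V0 is arbitrage-free.

(0,0): Delta=-0.4947 Bond=153.6203
(1,0): Delta=-0.6915 Bond=183.9755
(1,1): Delta=-0.4381 Bond=155.9738
(2,0): Delta=3.3974 Bond=-56.5508
(2,1): Delta=-1.8678 Bond=339.0780
(2,2): Delta=-0.0267 Bond=74.6072
V0=86.8403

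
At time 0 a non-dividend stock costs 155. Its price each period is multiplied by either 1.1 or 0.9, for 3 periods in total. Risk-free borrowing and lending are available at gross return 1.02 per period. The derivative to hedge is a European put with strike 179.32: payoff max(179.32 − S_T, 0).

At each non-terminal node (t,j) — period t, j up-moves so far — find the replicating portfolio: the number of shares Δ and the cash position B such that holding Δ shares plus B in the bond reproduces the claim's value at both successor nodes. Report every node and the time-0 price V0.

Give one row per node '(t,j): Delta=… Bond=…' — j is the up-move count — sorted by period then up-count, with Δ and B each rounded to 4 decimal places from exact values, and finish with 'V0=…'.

(0,0): Delta=-0.6988 Bond=127.7830
(1,0): Delta=-1.0000 Bond=172.3568
(1,1): Delta=-0.5345 Bond=102.3265
(2,0): Delta=-1.0000 Bond=175.8039
(2,1): Delta=-1.0000 Bond=175.8039
(2,2): Delta=-0.2806 Bond=56.7525
V0=19.4698

No-arbitrage ⇒ martingale measure with p* = (R−d)/(u−d) = 0.6000.
Terminal payoffs: V(3,0)=66.3250, V(3,1)=41.2150, V(3,2)=10.5250, V(3,3)=0.0000
(2,0): S=125.5500. Δ = (V_up−V_dn)/(S_up−S_dn) = (41.2150−66.3250)/(138.1050−112.9950) = -1.0000. V = [p*·41.2150 + (1−p*)·66.3250]/1.02 = 50.2539. B = V − Δ·S = 175.8039.
(2,1): S=153.4500. Δ = (V_up−V_dn)/(S_up−S_dn) = (10.5250−41.2150)/(168.7950−138.1050) = -1.0000. V = [p*·10.5250 + (1−p*)·41.2150]/1.02 = 22.3539. B = V − Δ·S = 175.8039.
(2,2): S=187.5500. Δ = (V_up−V_dn)/(S_up−S_dn) = (0.0000−10.5250)/(206.3050−168.7950) = -0.2806. V = [p*·0.0000 + (1−p*)·10.5250]/1.02 = 4.1275. B = V − Δ·S = 56.7525.
(1,0): S=139.5000. Δ = (V_up−V_dn)/(S_up−S_dn) = (22.3539−50.2539)/(153.4500−125.5500) = -1.0000. V = [p*·22.3539 + (1−p*)·50.2539]/1.02 = 32.8568. B = V − Δ·S = 172.3568.
(1,1): S=170.5000. Δ = (V_up−V_dn)/(S_up−S_dn) = (4.1275−22.3539)/(187.5500−153.4500) = -0.5345. V = [p*·4.1275 + (1−p*)·22.3539]/1.02 = 11.1942. B = V − Δ·S = 102.3265.
(0,0): S=155.0000. Δ = (V_up−V_dn)/(S_up−S_dn) = (11.1942−32.8568)/(170.5000−139.5000) = -0.6988. V = [p*·11.1942 + (1−p*)·32.8568]/1.02 = 19.4698. B = V − Δ·S = 127.7830.
Check: Δ(0,0)·S0 + B(0,0) = 19.4698 = V0.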